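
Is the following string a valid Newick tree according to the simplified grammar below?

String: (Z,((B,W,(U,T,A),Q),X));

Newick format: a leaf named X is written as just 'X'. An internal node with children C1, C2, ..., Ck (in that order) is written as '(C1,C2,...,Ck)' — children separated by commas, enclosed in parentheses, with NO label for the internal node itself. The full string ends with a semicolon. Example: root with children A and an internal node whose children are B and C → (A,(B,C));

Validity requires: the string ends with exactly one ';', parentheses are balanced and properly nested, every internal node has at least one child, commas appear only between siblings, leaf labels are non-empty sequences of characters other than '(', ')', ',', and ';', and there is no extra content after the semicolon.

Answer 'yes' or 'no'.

Answer: yes

Derivation:
Input: (Z,((B,W,(U,T,A),Q),X));
Paren balance: 4 '(' vs 4 ')' OK
Ends with single ';': True
Full parse: OK
Valid: True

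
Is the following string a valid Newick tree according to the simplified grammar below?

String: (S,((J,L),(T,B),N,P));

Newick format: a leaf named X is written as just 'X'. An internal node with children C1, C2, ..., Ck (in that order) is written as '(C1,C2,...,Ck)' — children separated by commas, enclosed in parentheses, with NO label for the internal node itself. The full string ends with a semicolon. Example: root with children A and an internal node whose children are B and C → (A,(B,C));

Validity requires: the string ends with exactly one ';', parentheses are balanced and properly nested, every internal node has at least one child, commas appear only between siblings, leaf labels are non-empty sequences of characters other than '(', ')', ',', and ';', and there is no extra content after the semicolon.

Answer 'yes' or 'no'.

Input: (S,((J,L),(T,B),N,P));
Paren balance: 4 '(' vs 4 ')' OK
Ends with single ';': True
Full parse: OK
Valid: True

Answer: yes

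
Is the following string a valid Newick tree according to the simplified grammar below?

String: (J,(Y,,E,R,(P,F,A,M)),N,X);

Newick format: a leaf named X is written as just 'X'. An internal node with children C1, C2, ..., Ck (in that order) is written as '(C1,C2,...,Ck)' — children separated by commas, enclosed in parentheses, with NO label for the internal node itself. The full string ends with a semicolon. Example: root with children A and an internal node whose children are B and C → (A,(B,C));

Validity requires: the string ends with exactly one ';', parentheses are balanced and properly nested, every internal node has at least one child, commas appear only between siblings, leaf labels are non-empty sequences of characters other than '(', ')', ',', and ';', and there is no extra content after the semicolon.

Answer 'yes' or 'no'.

Answer: no

Derivation:
Input: (J,(Y,,E,R,(P,F,A,M)),N,X);
Paren balance: 3 '(' vs 3 ')' OK
Ends with single ';': True
Full parse: FAILS (empty leaf label at pos 6)
Valid: False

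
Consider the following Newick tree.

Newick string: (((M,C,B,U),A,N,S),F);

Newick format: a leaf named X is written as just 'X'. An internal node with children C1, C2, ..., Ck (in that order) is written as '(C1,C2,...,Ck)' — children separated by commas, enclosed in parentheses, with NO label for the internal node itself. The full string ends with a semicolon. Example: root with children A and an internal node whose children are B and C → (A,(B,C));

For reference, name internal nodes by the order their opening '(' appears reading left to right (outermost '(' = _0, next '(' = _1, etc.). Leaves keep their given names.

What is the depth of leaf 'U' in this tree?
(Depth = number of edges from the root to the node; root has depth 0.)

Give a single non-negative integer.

Answer: 3

Derivation:
Newick: (((M,C,B,U),A,N,S),F);
Naming internals by '(' encounter order: outermost '(' = _0, next = _1, ...
Query node: U
Path from root: _0 -> _1 -> _2 -> U
Depth of U: 3 (number of edges from root)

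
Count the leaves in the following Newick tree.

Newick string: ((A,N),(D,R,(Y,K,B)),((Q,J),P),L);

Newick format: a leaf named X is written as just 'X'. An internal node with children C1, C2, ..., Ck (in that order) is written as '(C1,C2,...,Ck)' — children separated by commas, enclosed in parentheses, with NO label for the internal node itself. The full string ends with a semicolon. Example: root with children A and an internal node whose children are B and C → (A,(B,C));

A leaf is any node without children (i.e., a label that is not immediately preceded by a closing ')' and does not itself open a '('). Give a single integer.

Newick: ((A,N),(D,R,(Y,K,B)),((Q,J),P),L);
Scan left-to-right; a leaf is any maximal label run not followed by '(':
  pos 2: leaf 'A' → count = 1
  pos 4: leaf 'N' → count = 2
  pos 8: leaf 'D' → count = 3
  pos 10: leaf 'R' → count = 4
  pos 13: leaf 'Y' → count = 5
  pos 15: leaf 'K' → count = 6
  pos 17: leaf 'B' → count = 7
  pos 23: leaf 'Q' → count = 8
  pos 25: leaf 'J' → count = 9
  pos 28: leaf 'P' → count = 10
  pos 31: leaf 'L' → count = 11
Total leaves: 11

Answer: 11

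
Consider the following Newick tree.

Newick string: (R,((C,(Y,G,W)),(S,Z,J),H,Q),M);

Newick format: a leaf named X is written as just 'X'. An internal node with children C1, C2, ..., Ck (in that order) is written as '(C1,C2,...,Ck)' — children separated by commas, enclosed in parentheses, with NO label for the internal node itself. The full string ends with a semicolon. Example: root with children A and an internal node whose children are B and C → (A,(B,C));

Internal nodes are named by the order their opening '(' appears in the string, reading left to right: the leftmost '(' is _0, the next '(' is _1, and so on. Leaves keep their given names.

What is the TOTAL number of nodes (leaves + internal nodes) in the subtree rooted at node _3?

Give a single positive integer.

Answer: 4

Derivation:
Newick: (R,((C,(Y,G,W)),(S,Z,J),H,Q),M);
Locate _3: it is the '(' at position 7 (the 4th '(' reading left to right).
Query: subtree rooted at _3
_3: subtree_size = 1 + 3
  Y: subtree_size = 1 + 0
  G: subtree_size = 1 + 0
  W: subtree_size = 1 + 0
Total subtree size of _3: 4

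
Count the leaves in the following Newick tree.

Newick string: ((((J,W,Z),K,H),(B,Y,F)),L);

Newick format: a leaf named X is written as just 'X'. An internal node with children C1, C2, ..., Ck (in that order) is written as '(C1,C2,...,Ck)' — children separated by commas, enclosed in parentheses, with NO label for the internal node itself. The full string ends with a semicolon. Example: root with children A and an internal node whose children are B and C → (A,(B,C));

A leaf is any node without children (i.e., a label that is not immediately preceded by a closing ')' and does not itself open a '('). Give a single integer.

Answer: 9

Derivation:
Newick: ((((J,W,Z),K,H),(B,Y,F)),L);
Scan left-to-right; a leaf is any maximal label run not followed by '(':
  pos 4: leaf 'J' → count = 1
  pos 6: leaf 'W' → count = 2
  pos 8: leaf 'Z' → count = 3
  pos 11: leaf 'K' → count = 4
  pos 13: leaf 'H' → count = 5
  pos 17: leaf 'B' → count = 6
  pos 19: leaf 'Y' → count = 7
  pos 21: leaf 'F' → count = 8
  pos 25: leaf 'L' → count = 9
Total leaves: 9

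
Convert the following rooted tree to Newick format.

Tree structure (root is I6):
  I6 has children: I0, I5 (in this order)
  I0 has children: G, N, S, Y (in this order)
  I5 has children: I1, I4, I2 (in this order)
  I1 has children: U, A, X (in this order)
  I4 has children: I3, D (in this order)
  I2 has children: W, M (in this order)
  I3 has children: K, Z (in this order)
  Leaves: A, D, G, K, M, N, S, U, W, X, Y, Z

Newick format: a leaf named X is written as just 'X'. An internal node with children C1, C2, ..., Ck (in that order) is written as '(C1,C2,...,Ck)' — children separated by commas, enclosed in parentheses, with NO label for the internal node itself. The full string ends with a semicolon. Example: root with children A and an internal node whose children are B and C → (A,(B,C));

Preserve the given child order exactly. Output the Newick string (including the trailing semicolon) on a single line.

internal I6 with children ['I0', 'I5']
  internal I0 with children ['G', 'N', 'S', 'Y']
    leaf 'G' → 'G'
    leaf 'N' → 'N'
    leaf 'S' → 'S'
    leaf 'Y' → 'Y'
  → '(G,N,S,Y)'
  internal I5 with children ['I1', 'I4', 'I2']
    internal I1 with children ['U', 'A', 'X']
      leaf 'U' → 'U'
      leaf 'A' → 'A'
      leaf 'X' → 'X'
    → '(U,A,X)'
    internal I4 with children ['I3', 'D']
      internal I3 with children ['K', 'Z']
        leaf 'K' → 'K'
        leaf 'Z' → 'Z'
      → '(K,Z)'
      leaf 'D' → 'D'
    → '((K,Z),D)'
    internal I2 with children ['W', 'M']
      leaf 'W' → 'W'
      leaf 'M' → 'M'
    → '(W,M)'
  → '((U,A,X),((K,Z),D),(W,M))'
→ '((G,N,S,Y),((U,A,X),((K,Z),D),(W,M)))'
Final: ((G,N,S,Y),((U,A,X),((K,Z),D),(W,M)));

Answer: ((G,N,S,Y),((U,A,X),((K,Z),D),(W,M)));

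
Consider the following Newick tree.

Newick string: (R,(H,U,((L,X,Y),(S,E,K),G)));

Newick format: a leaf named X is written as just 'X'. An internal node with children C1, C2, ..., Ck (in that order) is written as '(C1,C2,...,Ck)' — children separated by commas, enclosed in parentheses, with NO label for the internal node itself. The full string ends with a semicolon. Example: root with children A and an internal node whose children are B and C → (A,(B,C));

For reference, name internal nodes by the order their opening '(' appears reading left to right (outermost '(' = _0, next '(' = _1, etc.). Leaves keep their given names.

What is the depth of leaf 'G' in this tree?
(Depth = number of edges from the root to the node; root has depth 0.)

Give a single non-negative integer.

Answer: 3

Derivation:
Newick: (R,(H,U,((L,X,Y),(S,E,K),G)));
Naming internals by '(' encounter order: outermost '(' = _0, next = _1, ...
Query node: G
Path from root: _0 -> _1 -> _2 -> G
Depth of G: 3 (number of edges from root)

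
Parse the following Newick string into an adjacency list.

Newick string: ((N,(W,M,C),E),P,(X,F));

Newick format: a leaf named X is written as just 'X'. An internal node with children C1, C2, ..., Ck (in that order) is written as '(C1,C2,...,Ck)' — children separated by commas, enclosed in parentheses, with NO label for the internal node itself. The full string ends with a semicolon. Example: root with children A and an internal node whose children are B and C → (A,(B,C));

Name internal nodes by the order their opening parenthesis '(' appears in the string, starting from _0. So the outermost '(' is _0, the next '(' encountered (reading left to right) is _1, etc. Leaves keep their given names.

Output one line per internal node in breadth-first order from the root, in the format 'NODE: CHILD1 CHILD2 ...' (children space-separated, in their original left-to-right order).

Input: ((N,(W,M,C),E),P,(X,F));
Scanning left-to-right, naming '(' by encounter order:
  pos 0: '(' -> open internal node _0 (depth 1)
  pos 1: '(' -> open internal node _1 (depth 2)
  pos 4: '(' -> open internal node _2 (depth 3)
  pos 10: ')' -> close internal node _2 (now at depth 2)
  pos 13: ')' -> close internal node _1 (now at depth 1)
  pos 17: '(' -> open internal node _3 (depth 2)
  pos 21: ')' -> close internal node _3 (now at depth 1)
  pos 22: ')' -> close internal node _0 (now at depth 0)
Total internal nodes: 4
BFS adjacency from root:
  _0: _1 P _3
  _1: N _2 E
  _3: X F
  _2: W M C

Answer: _0: _1 P _3
_1: N _2 E
_3: X F
_2: W M C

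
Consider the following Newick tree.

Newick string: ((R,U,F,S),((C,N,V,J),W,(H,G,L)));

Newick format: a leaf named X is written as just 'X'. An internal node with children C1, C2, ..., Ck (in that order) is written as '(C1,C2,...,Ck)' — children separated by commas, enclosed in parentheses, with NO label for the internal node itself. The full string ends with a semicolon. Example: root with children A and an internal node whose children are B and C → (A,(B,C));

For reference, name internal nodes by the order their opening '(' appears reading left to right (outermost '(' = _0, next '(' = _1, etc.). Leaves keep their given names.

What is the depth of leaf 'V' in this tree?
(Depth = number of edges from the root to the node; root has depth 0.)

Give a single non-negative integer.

Newick: ((R,U,F,S),((C,N,V,J),W,(H,G,L)));
Naming internals by '(' encounter order: outermost '(' = _0, next = _1, ...
Query node: V
Path from root: _0 -> _2 -> _3 -> V
Depth of V: 3 (number of edges from root)

Answer: 3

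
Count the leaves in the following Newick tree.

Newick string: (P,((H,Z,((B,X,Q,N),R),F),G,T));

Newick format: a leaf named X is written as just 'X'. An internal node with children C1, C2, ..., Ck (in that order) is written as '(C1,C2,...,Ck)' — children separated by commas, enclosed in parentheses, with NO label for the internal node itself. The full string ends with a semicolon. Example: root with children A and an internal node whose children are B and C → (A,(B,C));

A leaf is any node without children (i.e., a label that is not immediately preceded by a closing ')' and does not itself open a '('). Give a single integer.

Answer: 11

Derivation:
Newick: (P,((H,Z,((B,X,Q,N),R),F),G,T));
Scan left-to-right; a leaf is any maximal label run not followed by '(':
  pos 1: leaf 'P' → count = 1
  pos 5: leaf 'H' → count = 2
  pos 7: leaf 'Z' → count = 3
  pos 11: leaf 'B' → count = 4
  pos 13: leaf 'X' → count = 5
  pos 15: leaf 'Q' → count = 6
  pos 17: leaf 'N' → count = 7
  pos 20: leaf 'R' → count = 8
  pos 23: leaf 'F' → count = 9
  pos 26: leaf 'G' → count = 10
  pos 28: leaf 'T' → count = 11
Total leaves: 11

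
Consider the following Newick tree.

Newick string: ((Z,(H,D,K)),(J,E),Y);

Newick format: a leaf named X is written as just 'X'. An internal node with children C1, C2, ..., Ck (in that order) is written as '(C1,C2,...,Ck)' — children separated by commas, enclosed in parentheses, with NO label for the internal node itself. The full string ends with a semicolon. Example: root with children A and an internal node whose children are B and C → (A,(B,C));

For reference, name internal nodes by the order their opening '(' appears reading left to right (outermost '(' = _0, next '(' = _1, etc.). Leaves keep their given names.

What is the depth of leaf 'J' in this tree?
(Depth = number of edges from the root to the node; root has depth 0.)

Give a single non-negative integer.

Answer: 2

Derivation:
Newick: ((Z,(H,D,K)),(J,E),Y);
Naming internals by '(' encounter order: outermost '(' = _0, next = _1, ...
Query node: J
Path from root: _0 -> _3 -> J
Depth of J: 2 (number of edges from root)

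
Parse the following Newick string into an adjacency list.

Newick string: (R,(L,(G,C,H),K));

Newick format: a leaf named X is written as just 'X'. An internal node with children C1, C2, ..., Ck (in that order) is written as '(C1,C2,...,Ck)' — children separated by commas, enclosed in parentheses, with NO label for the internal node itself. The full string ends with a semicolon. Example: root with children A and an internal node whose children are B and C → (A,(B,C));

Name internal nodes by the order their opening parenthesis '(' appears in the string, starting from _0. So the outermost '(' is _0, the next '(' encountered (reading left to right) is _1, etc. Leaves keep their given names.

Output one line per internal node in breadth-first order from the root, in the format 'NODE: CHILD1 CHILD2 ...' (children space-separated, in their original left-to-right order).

Answer: _0: R _1
_1: L _2 K
_2: G C H

Derivation:
Input: (R,(L,(G,C,H),K));
Scanning left-to-right, naming '(' by encounter order:
  pos 0: '(' -> open internal node _0 (depth 1)
  pos 3: '(' -> open internal node _1 (depth 2)
  pos 6: '(' -> open internal node _2 (depth 3)
  pos 12: ')' -> close internal node _2 (now at depth 2)
  pos 15: ')' -> close internal node _1 (now at depth 1)
  pos 16: ')' -> close internal node _0 (now at depth 0)
Total internal nodes: 3
BFS adjacency from root:
  _0: R _1
  _1: L _2 K
  _2: G C H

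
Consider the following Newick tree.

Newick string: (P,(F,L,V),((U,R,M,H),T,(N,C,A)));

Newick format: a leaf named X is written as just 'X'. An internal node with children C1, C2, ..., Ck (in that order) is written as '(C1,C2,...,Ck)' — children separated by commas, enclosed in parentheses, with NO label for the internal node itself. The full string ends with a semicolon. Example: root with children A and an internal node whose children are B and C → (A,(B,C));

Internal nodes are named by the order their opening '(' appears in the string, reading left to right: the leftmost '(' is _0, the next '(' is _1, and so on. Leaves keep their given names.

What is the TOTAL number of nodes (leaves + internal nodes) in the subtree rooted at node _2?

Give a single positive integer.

Newick: (P,(F,L,V),((U,R,M,H),T,(N,C,A)));
Locate _2: it is the '(' at position 11 (the 3rd '(' reading left to right).
Query: subtree rooted at _2
_2: subtree_size = 1 + 10
  _3: subtree_size = 1 + 4
    U: subtree_size = 1 + 0
    R: subtree_size = 1 + 0
    M: subtree_size = 1 + 0
    H: subtree_size = 1 + 0
  T: subtree_size = 1 + 0
  _4: subtree_size = 1 + 3
    N: subtree_size = 1 + 0
    C: subtree_size = 1 + 0
    A: subtree_size = 1 + 0
Total subtree size of _2: 11

Answer: 11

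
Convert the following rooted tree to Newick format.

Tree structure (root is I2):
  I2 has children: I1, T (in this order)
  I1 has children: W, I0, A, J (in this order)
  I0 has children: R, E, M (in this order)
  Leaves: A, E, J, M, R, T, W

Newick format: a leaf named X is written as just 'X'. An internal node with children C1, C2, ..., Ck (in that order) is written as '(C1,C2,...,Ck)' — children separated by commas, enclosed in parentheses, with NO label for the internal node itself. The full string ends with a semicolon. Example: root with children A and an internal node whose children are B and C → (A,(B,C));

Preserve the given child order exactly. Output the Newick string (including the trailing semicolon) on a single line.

internal I2 with children ['I1', 'T']
  internal I1 with children ['W', 'I0', 'A', 'J']
    leaf 'W' → 'W'
    internal I0 with children ['R', 'E', 'M']
      leaf 'R' → 'R'
      leaf 'E' → 'E'
      leaf 'M' → 'M'
    → '(R,E,M)'
    leaf 'A' → 'A'
    leaf 'J' → 'J'
  → '(W,(R,E,M),A,J)'
  leaf 'T' → 'T'
→ '((W,(R,E,M),A,J),T)'
Final: ((W,(R,E,M),A,J),T);

Answer: ((W,(R,E,M),A,J),T);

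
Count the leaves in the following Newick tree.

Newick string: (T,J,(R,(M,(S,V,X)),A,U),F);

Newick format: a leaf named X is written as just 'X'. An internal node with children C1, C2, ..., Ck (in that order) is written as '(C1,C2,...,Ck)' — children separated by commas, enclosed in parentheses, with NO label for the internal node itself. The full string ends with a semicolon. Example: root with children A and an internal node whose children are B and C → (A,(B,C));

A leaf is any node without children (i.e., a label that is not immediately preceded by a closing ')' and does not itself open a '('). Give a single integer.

Answer: 10

Derivation:
Newick: (T,J,(R,(M,(S,V,X)),A,U),F);
Scan left-to-right; a leaf is any maximal label run not followed by '(':
  pos 1: leaf 'T' → count = 1
  pos 3: leaf 'J' → count = 2
  pos 6: leaf 'R' → count = 3
  pos 9: leaf 'M' → count = 4
  pos 12: leaf 'S' → count = 5
  pos 14: leaf 'V' → count = 6
  pos 16: leaf 'X' → count = 7
  pos 20: leaf 'A' → count = 8
  pos 22: leaf 'U' → count = 9
  pos 25: leaf 'F' → count = 10
Total leaves: 10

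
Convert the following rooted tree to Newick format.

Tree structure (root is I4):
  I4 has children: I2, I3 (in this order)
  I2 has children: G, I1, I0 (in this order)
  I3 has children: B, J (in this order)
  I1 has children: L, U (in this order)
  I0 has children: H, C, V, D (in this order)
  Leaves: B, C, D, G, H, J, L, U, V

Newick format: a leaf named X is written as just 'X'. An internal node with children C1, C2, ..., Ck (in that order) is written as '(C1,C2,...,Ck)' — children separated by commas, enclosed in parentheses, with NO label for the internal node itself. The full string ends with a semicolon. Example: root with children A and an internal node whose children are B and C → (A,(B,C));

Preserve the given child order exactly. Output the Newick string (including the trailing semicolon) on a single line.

Answer: ((G,(L,U),(H,C,V,D)),(B,J));

Derivation:
internal I4 with children ['I2', 'I3']
  internal I2 with children ['G', 'I1', 'I0']
    leaf 'G' → 'G'
    internal I1 with children ['L', 'U']
      leaf 'L' → 'L'
      leaf 'U' → 'U'
    → '(L,U)'
    internal I0 with children ['H', 'C', 'V', 'D']
      leaf 'H' → 'H'
      leaf 'C' → 'C'
      leaf 'V' → 'V'
      leaf 'D' → 'D'
    → '(H,C,V,D)'
  → '(G,(L,U),(H,C,V,D))'
  internal I3 with children ['B', 'J']
    leaf 'B' → 'B'
    leaf 'J' → 'J'
  → '(B,J)'
→ '((G,(L,U),(H,C,V,D)),(B,J))'
Final: ((G,(L,U),(H,C,V,D)),(B,J));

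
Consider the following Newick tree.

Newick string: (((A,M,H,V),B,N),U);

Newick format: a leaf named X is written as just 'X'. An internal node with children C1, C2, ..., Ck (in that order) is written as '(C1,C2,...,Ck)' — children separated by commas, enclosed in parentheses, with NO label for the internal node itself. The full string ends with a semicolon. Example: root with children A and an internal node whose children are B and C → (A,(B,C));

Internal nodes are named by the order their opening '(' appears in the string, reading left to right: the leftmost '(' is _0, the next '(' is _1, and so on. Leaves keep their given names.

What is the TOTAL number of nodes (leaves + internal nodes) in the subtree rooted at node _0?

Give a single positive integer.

Answer: 10

Derivation:
Newick: (((A,M,H,V),B,N),U);
Locate _0: it is the '(' at position 0 (the 1st '(' reading left to right).
Query: subtree rooted at _0
_0: subtree_size = 1 + 9
  _1: subtree_size = 1 + 7
    _2: subtree_size = 1 + 4
      A: subtree_size = 1 + 0
      M: subtree_size = 1 + 0
      H: subtree_size = 1 + 0
      V: subtree_size = 1 + 0
    B: subtree_size = 1 + 0
    N: subtree_size = 1 + 0
  U: subtree_size = 1 + 0
Total subtree size of _0: 10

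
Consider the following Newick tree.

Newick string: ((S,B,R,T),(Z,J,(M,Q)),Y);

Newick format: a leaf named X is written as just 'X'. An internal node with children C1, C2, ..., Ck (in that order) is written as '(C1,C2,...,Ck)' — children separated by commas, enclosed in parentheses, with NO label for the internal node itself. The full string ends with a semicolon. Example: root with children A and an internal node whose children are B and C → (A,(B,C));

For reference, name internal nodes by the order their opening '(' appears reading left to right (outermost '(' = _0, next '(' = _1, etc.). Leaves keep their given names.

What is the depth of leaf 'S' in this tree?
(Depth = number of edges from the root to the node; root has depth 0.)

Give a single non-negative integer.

Newick: ((S,B,R,T),(Z,J,(M,Q)),Y);
Naming internals by '(' encounter order: outermost '(' = _0, next = _1, ...
Query node: S
Path from root: _0 -> _1 -> S
Depth of S: 2 (number of edges from root)

Answer: 2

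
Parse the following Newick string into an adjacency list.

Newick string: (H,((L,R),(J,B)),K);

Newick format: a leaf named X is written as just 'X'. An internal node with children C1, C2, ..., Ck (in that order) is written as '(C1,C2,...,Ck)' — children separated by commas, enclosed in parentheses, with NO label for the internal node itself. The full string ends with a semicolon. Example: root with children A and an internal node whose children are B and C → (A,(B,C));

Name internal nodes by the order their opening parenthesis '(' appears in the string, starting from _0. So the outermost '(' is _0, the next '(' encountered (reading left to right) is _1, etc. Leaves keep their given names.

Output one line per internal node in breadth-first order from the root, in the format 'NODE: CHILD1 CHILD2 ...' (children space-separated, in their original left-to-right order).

Input: (H,((L,R),(J,B)),K);
Scanning left-to-right, naming '(' by encounter order:
  pos 0: '(' -> open internal node _0 (depth 1)
  pos 3: '(' -> open internal node _1 (depth 2)
  pos 4: '(' -> open internal node _2 (depth 3)
  pos 8: ')' -> close internal node _2 (now at depth 2)
  pos 10: '(' -> open internal node _3 (depth 3)
  pos 14: ')' -> close internal node _3 (now at depth 2)
  pos 15: ')' -> close internal node _1 (now at depth 1)
  pos 18: ')' -> close internal node _0 (now at depth 0)
Total internal nodes: 4
BFS adjacency from root:
  _0: H _1 K
  _1: _2 _3
  _2: L R
  _3: J B

Answer: _0: H _1 K
_1: _2 _3
_2: L R
_3: J B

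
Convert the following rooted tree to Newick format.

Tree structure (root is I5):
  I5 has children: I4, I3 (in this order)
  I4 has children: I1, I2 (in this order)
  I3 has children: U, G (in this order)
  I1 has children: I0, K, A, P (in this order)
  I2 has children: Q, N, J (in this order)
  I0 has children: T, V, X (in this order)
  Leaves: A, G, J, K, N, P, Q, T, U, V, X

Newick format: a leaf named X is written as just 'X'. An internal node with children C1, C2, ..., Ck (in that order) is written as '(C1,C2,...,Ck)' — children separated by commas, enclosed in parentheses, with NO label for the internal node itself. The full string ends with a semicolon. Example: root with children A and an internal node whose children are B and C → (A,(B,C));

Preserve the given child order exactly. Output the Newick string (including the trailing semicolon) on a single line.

Answer: ((((T,V,X),K,A,P),(Q,N,J)),(U,G));

Derivation:
internal I5 with children ['I4', 'I3']
  internal I4 with children ['I1', 'I2']
    internal I1 with children ['I0', 'K', 'A', 'P']
      internal I0 with children ['T', 'V', 'X']
        leaf 'T' → 'T'
        leaf 'V' → 'V'
        leaf 'X' → 'X'
      → '(T,V,X)'
      leaf 'K' → 'K'
      leaf 'A' → 'A'
      leaf 'P' → 'P'
    → '((T,V,X),K,A,P)'
    internal I2 with children ['Q', 'N', 'J']
      leaf 'Q' → 'Q'
      leaf 'N' → 'N'
      leaf 'J' → 'J'
    → '(Q,N,J)'
  → '(((T,V,X),K,A,P),(Q,N,J))'
  internal I3 with children ['U', 'G']
    leaf 'U' → 'U'
    leaf 'G' → 'G'
  → '(U,G)'
→ '((((T,V,X),K,A,P),(Q,N,J)),(U,G))'
Final: ((((T,V,X),K,A,P),(Q,N,J)),(U,G));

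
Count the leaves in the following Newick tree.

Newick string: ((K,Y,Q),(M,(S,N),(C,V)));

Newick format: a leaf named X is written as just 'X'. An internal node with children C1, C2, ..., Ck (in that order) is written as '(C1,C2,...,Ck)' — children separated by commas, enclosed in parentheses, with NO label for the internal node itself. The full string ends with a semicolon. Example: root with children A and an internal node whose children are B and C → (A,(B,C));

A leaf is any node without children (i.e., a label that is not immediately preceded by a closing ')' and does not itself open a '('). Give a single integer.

Answer: 8

Derivation:
Newick: ((K,Y,Q),(M,(S,N),(C,V)));
Scan left-to-right; a leaf is any maximal label run not followed by '(':
  pos 2: leaf 'K' → count = 1
  pos 4: leaf 'Y' → count = 2
  pos 6: leaf 'Q' → count = 3
  pos 10: leaf 'M' → count = 4
  pos 13: leaf 'S' → count = 5
  pos 15: leaf 'N' → count = 6
  pos 19: leaf 'C' → count = 7
  pos 21: leaf 'V' → count = 8
Total leaves: 8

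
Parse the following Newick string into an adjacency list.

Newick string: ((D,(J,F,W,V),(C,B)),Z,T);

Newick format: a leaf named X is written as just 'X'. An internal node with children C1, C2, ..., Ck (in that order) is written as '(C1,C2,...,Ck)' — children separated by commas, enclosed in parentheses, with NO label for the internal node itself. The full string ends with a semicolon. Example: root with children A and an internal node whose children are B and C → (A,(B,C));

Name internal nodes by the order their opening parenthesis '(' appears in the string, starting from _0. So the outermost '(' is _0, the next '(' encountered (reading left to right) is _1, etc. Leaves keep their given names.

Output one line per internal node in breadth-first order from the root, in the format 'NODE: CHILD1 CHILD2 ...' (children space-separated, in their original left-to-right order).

Input: ((D,(J,F,W,V),(C,B)),Z,T);
Scanning left-to-right, naming '(' by encounter order:
  pos 0: '(' -> open internal node _0 (depth 1)
  pos 1: '(' -> open internal node _1 (depth 2)
  pos 4: '(' -> open internal node _2 (depth 3)
  pos 12: ')' -> close internal node _2 (now at depth 2)
  pos 14: '(' -> open internal node _3 (depth 3)
  pos 18: ')' -> close internal node _3 (now at depth 2)
  pos 19: ')' -> close internal node _1 (now at depth 1)
  pos 24: ')' -> close internal node _0 (now at depth 0)
Total internal nodes: 4
BFS adjacency from root:
  _0: _1 Z T
  _1: D _2 _3
  _2: J F W V
  _3: C B

Answer: _0: _1 Z T
_1: D _2 _3
_2: J F W V
_3: C B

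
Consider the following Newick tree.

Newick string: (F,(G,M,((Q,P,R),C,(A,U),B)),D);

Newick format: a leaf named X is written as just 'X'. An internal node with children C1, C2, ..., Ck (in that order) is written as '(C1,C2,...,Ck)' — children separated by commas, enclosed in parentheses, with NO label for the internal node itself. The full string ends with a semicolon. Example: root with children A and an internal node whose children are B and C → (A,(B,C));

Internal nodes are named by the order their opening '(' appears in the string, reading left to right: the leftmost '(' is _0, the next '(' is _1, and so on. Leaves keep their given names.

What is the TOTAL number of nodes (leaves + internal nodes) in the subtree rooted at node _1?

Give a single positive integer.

Answer: 13

Derivation:
Newick: (F,(G,M,((Q,P,R),C,(A,U),B)),D);
Locate _1: it is the '(' at position 3 (the 2nd '(' reading left to right).
Query: subtree rooted at _1
_1: subtree_size = 1 + 12
  G: subtree_size = 1 + 0
  M: subtree_size = 1 + 0
  _2: subtree_size = 1 + 9
    _3: subtree_size = 1 + 3
      Q: subtree_size = 1 + 0
      P: subtree_size = 1 + 0
      R: subtree_size = 1 + 0
    C: subtree_size = 1 + 0
    _4: subtree_size = 1 + 2
      A: subtree_size = 1 + 0
      U: subtree_size = 1 + 0
    B: subtree_size = 1 + 0
Total subtree size of _1: 13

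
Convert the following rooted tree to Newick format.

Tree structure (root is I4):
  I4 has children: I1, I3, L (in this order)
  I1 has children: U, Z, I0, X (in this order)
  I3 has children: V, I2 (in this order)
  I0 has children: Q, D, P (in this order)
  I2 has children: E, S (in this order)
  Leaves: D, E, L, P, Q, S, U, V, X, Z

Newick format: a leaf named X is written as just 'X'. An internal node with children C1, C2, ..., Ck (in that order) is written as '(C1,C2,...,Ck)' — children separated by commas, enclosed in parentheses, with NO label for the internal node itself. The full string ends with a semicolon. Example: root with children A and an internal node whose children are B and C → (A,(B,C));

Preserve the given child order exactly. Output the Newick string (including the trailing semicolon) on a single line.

internal I4 with children ['I1', 'I3', 'L']
  internal I1 with children ['U', 'Z', 'I0', 'X']
    leaf 'U' → 'U'
    leaf 'Z' → 'Z'
    internal I0 with children ['Q', 'D', 'P']
      leaf 'Q' → 'Q'
      leaf 'D' → 'D'
      leaf 'P' → 'P'
    → '(Q,D,P)'
    leaf 'X' → 'X'
  → '(U,Z,(Q,D,P),X)'
  internal I3 with children ['V', 'I2']
    leaf 'V' → 'V'
    internal I2 with children ['E', 'S']
      leaf 'E' → 'E'
      leaf 'S' → 'S'
    → '(E,S)'
  → '(V,(E,S))'
  leaf 'L' → 'L'
→ '((U,Z,(Q,D,P),X),(V,(E,S)),L)'
Final: ((U,Z,(Q,D,P),X),(V,(E,S)),L);

Answer: ((U,Z,(Q,D,P),X),(V,(E,S)),L);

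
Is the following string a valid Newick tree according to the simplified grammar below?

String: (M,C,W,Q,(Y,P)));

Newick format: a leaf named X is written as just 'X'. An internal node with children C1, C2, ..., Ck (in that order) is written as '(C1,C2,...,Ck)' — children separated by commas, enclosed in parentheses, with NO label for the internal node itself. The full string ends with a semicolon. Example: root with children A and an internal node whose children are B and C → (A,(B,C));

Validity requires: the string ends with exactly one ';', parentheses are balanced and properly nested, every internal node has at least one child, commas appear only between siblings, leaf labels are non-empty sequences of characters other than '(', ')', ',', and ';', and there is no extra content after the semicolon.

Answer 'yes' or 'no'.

Answer: no

Derivation:
Input: (M,C,W,Q,(Y,P)));
Paren balance: 2 '(' vs 3 ')' MISMATCH
Ends with single ';': True
Full parse: FAILS (extra content after tree at pos 15)
Valid: False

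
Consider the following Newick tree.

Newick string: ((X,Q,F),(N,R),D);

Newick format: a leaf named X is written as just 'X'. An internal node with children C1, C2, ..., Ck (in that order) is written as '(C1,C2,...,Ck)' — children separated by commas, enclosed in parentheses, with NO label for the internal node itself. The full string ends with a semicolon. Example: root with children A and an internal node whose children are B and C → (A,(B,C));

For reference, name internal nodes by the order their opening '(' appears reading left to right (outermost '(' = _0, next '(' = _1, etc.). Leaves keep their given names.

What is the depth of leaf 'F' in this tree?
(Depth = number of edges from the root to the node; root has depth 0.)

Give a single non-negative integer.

Newick: ((X,Q,F),(N,R),D);
Naming internals by '(' encounter order: outermost '(' = _0, next = _1, ...
Query node: F
Path from root: _0 -> _1 -> F
Depth of F: 2 (number of edges from root)

Answer: 2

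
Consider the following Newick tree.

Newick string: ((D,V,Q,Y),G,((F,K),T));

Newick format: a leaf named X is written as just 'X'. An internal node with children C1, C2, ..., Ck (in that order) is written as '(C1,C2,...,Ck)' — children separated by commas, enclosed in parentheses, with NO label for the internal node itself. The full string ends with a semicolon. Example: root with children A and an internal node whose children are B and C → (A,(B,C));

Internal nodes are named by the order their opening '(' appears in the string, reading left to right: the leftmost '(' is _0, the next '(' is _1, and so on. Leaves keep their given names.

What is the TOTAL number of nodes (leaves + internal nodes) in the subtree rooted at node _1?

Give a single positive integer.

Newick: ((D,V,Q,Y),G,((F,K),T));
Locate _1: it is the '(' at position 1 (the 2nd '(' reading left to right).
Query: subtree rooted at _1
_1: subtree_size = 1 + 4
  D: subtree_size = 1 + 0
  V: subtree_size = 1 + 0
  Q: subtree_size = 1 + 0
  Y: subtree_size = 1 + 0
Total subtree size of _1: 5

Answer: 5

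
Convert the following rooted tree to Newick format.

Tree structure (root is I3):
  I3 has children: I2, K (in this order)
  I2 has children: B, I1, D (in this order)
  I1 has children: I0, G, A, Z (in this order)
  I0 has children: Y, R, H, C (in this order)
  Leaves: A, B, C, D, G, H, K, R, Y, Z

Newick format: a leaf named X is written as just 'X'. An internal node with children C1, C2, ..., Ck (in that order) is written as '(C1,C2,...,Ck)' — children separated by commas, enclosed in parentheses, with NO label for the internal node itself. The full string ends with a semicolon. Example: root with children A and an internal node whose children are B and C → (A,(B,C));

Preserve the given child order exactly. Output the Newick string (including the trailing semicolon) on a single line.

internal I3 with children ['I2', 'K']
  internal I2 with children ['B', 'I1', 'D']
    leaf 'B' → 'B'
    internal I1 with children ['I0', 'G', 'A', 'Z']
      internal I0 with children ['Y', 'R', 'H', 'C']
        leaf 'Y' → 'Y'
        leaf 'R' → 'R'
        leaf 'H' → 'H'
        leaf 'C' → 'C'
      → '(Y,R,H,C)'
      leaf 'G' → 'G'
      leaf 'A' → 'A'
      leaf 'Z' → 'Z'
    → '((Y,R,H,C),G,A,Z)'
    leaf 'D' → 'D'
  → '(B,((Y,R,H,C),G,A,Z),D)'
  leaf 'K' → 'K'
→ '((B,((Y,R,H,C),G,A,Z),D),K)'
Final: ((B,((Y,R,H,C),G,A,Z),D),K);

Answer: ((B,((Y,R,H,C),G,A,Z),D),K);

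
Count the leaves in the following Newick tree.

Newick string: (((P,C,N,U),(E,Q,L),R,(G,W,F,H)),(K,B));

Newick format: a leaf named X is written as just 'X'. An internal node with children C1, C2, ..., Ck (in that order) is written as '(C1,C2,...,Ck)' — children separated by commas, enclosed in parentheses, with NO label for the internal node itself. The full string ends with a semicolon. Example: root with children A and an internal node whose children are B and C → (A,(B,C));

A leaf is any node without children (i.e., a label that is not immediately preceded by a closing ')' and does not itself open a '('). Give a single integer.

Newick: (((P,C,N,U),(E,Q,L),R,(G,W,F,H)),(K,B));
Scan left-to-right; a leaf is any maximal label run not followed by '(':
  pos 3: leaf 'P' → count = 1
  pos 5: leaf 'C' → count = 2
  pos 7: leaf 'N' → count = 3
  pos 9: leaf 'U' → count = 4
  pos 13: leaf 'E' → count = 5
  pos 15: leaf 'Q' → count = 6
  pos 17: leaf 'L' → count = 7
  pos 20: leaf 'R' → count = 8
  pos 23: leaf 'G' → count = 9
  pos 25: leaf 'W' → count = 10
  pos 27: leaf 'F' → count = 11
  pos 29: leaf 'H' → count = 12
  pos 34: leaf 'K' → count = 13
  pos 36: leaf 'B' → count = 14
Total leaves: 14

Answer: 14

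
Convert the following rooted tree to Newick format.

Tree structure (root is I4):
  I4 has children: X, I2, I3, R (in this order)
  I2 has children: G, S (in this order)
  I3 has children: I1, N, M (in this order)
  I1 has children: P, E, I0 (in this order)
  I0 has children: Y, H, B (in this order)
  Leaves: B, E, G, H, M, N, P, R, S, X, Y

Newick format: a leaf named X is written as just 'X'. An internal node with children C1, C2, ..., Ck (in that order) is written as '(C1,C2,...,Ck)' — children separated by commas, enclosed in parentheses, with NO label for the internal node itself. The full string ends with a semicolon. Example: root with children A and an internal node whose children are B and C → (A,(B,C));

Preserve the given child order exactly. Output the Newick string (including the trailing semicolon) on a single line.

internal I4 with children ['X', 'I2', 'I3', 'R']
  leaf 'X' → 'X'
  internal I2 with children ['G', 'S']
    leaf 'G' → 'G'
    leaf 'S' → 'S'
  → '(G,S)'
  internal I3 with children ['I1', 'N', 'M']
    internal I1 with children ['P', 'E', 'I0']
      leaf 'P' → 'P'
      leaf 'E' → 'E'
      internal I0 with children ['Y', 'H', 'B']
        leaf 'Y' → 'Y'
        leaf 'H' → 'H'
        leaf 'B' → 'B'
      → '(Y,H,B)'
    → '(P,E,(Y,H,B))'
    leaf 'N' → 'N'
    leaf 'M' → 'M'
  → '((P,E,(Y,H,B)),N,M)'
  leaf 'R' → 'R'
→ '(X,(G,S),((P,E,(Y,H,B)),N,M),R)'
Final: (X,(G,S),((P,E,(Y,H,B)),N,M),R);

Answer: (X,(G,S),((P,E,(Y,H,B)),N,M),R);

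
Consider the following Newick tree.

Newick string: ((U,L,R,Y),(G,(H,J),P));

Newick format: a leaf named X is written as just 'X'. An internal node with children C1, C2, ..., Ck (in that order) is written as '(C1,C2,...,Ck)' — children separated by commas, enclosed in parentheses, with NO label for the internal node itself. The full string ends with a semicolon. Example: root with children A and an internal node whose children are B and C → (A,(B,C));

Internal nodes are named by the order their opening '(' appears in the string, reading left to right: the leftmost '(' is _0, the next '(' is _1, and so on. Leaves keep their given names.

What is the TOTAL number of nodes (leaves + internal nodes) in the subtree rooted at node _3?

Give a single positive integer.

Newick: ((U,L,R,Y),(G,(H,J),P));
Locate _3: it is the '(' at position 14 (the 4th '(' reading left to right).
Query: subtree rooted at _3
_3: subtree_size = 1 + 2
  H: subtree_size = 1 + 0
  J: subtree_size = 1 + 0
Total subtree size of _3: 3

Answer: 3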